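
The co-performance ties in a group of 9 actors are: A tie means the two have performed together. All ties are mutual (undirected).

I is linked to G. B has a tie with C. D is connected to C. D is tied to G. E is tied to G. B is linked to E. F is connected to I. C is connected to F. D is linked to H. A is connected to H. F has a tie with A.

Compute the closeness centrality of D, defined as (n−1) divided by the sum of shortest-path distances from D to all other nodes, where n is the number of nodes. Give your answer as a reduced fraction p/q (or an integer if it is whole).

Distances from D: A:2, B:2, C:1, E:2, F:2, G:1, H:1, I:2. Sum = 13.
n = 9, so closeness = 8/13.

8/13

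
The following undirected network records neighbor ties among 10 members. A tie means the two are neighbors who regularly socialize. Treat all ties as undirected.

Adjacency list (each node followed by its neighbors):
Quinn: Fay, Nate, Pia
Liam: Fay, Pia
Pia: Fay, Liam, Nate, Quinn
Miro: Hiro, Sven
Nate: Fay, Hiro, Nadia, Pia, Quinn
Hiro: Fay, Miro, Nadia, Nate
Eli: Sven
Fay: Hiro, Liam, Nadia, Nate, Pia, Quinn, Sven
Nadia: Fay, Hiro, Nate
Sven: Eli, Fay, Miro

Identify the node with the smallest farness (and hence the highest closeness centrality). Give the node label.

Farness (sum of distances to all others) for each node — Eli:23, Fay:11, Hiro:15, Liam:18, Miro:19, Nadia:16, Nate:14, Pia:16, Quinn:17, Sven:15.
The smallest farness is 11, for Fay, so Fay has the highest closeness.

Fay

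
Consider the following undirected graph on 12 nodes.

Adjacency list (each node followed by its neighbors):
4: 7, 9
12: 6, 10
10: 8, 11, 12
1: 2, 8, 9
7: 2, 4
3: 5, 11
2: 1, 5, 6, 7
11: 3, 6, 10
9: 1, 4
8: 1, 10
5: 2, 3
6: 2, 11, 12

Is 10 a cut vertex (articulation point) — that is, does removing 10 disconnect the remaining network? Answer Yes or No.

No

Even without 10, every remaining node can still reach every other (the residual graph is connected), so 10 is not a cut vertex.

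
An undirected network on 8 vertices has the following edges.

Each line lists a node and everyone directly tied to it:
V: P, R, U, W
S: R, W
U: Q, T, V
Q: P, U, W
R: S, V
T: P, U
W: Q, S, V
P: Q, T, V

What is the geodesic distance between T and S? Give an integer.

One shortest route is T – P – Q – W – S, which uses 4 edges, and at distance 3 from T we only reach {R, W}, which does not include S. So d(T,S) = 4.

4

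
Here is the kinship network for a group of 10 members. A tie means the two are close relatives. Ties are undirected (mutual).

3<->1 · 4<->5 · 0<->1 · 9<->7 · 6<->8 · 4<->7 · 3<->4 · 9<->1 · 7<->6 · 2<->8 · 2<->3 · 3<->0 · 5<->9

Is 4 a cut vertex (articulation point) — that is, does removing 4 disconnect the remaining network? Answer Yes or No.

Even without 4, every remaining node can still reach every other (the residual graph is connected), so 4 is not a cut vertex.

No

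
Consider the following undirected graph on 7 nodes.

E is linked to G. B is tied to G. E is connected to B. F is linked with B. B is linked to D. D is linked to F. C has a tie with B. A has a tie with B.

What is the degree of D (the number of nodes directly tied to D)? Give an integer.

D is directly tied to B and F. That is 2 neighbors, so the degree of D is 2.

2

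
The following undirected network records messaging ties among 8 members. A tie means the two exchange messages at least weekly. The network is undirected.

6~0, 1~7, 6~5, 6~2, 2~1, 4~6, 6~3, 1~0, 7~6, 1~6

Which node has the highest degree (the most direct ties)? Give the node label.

6

Degrees — 0:2, 1:4, 2:2, 3:1, 4:1, 5:1, 6:7, 7:2.
The maximum is 7, attained only by 6.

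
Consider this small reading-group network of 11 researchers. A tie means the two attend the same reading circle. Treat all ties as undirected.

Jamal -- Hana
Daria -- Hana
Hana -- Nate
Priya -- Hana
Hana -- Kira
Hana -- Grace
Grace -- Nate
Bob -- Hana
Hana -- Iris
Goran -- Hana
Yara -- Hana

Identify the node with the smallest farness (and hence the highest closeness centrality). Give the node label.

Farness (sum of distances to all others) for each node — Bob:19, Daria:19, Goran:19, Grace:18, Hana:10, Iris:19, Jamal:19, Kira:19, Nate:18, Priya:19, Yara:19.
The smallest farness is 10, for Hana, so Hana has the highest closeness.

Hana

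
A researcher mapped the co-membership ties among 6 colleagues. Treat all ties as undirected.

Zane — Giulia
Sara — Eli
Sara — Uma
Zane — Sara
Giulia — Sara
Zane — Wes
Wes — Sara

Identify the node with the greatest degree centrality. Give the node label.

Degrees — Eli:1, Giulia:2, Sara:5, Uma:1, Wes:2, Zane:3.
The maximum is 5, attained only by Sara.

Sara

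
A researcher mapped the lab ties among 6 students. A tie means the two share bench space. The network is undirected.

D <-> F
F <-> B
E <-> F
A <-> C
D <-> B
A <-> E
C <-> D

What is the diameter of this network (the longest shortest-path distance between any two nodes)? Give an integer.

Eccentricity of each node (its greatest distance to any other): A:3, B:3, C:2, D:2, E:2, F:2.
The maximum eccentricity is 3, realized for instance by the pair A–B via A – C – D – B. So the diameter is 3.

3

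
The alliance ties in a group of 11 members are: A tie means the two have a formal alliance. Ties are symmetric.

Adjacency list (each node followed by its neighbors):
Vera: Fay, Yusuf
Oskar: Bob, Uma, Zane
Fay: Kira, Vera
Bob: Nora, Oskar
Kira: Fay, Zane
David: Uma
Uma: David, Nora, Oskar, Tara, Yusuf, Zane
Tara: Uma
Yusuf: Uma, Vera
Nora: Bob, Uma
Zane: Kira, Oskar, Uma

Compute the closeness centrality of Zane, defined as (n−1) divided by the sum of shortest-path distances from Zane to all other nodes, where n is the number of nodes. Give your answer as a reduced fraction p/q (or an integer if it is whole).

5/9

Distances from Zane: Bob:2, David:2, Fay:2, Kira:1, Nora:2, Oskar:1, Tara:2, Uma:1, Vera:3, Yusuf:2. Sum = 18.
n = 11, so closeness = 10/18 = 5/9.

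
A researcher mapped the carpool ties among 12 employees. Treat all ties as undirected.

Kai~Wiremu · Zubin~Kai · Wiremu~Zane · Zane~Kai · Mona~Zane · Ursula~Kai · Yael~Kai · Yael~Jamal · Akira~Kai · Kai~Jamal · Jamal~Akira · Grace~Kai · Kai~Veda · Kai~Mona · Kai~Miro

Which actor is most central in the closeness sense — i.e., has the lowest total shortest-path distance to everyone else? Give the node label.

Kai

Farness (sum of distances to all others) for each node — Akira:20, Grace:21, Jamal:19, Kai:11, Miro:21, Mona:20, Ursula:21, Veda:21, Wiremu:20, Yael:20, Zane:19, Zubin:21.
The smallest farness is 11, for Kai, so Kai has the highest closeness.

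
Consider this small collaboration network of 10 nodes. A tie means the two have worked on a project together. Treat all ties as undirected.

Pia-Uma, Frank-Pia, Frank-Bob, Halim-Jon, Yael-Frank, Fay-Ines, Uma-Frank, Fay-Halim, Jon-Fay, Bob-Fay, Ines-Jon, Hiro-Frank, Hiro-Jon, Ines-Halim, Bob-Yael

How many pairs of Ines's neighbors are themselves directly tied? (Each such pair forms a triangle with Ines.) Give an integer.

Ines's neighbors: Fay, Halim, and Jon.
Neighbor pairs that are themselves tied: Ines–Fay–Halim; Ines–Fay–Jon; Ines–Halim–Jon. Each forms one triangle with Ines, for 3 in total.

3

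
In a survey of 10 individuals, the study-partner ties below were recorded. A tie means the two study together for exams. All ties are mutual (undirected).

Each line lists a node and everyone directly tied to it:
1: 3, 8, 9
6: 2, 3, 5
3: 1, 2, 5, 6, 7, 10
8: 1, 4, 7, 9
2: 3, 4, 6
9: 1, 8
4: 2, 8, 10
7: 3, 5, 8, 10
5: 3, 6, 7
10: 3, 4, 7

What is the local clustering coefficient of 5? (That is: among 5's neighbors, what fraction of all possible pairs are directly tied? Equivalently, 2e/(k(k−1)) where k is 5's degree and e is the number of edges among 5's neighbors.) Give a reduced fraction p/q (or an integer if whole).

5's neighbors: 3, 6, and 7 (k = 3).
Possible neighbor pairs: C(3,2) = 3. Edges among them: 3–6, 3–7 → e = 2.
Clustering(5) = 2/3.

2/3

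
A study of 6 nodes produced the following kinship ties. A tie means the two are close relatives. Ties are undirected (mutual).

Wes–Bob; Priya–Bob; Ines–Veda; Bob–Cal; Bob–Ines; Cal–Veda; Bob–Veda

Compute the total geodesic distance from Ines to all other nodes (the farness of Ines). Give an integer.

8

Distances from Ines: Bob:1, Cal:2, Priya:2, Veda:1, Wes:2.
Sum = 1 + 2 + 2 + 1 + 2 = 8.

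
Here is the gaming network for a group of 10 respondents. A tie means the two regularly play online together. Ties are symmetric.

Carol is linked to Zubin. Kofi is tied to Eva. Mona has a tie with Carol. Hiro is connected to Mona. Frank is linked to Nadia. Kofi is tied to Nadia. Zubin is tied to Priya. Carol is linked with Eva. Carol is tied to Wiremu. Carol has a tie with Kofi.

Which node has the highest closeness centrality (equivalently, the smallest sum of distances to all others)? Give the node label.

Carol

Farness (sum of distances to all others) for each node — Carol:14, Eva:19, Frank:31, Hiro:28, Kofi:17, Mona:20, Nadia:23, Priya:28, Wiremu:22, Zubin:20.
The smallest farness is 14, for Carol, so Carol has the highest closeness.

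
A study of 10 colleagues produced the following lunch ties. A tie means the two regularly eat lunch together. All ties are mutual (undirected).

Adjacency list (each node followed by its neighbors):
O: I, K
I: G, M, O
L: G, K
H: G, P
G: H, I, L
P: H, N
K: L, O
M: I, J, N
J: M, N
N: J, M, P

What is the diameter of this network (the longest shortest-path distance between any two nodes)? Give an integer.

Eccentricity of each node (its greatest distance to any other): G:3, H:3, I:3, J:4, K:4, L:4, M:3, N:4, O:4, P:4.
The maximum eccentricity is 4, realized for instance by the pair P–O via P – H – G – I – O. So the diameter is 4.

4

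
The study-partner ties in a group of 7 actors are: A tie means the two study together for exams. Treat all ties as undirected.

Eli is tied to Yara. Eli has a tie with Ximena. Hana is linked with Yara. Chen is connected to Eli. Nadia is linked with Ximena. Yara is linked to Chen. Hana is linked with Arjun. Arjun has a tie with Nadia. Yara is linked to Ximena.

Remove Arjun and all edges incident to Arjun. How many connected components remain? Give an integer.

1

Arjun's neighbors (Hana and Nadia) remain reachable from one another through other ties, so the rest of the network stays in one piece.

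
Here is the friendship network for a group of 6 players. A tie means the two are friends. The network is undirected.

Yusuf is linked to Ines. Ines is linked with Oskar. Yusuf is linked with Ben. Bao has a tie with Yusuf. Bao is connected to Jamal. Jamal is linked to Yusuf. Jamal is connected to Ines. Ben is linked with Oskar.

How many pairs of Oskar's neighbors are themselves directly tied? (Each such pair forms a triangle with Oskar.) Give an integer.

0

Oskar's neighbors are Ben and Ines, but none of them are tied to each other, so no triangle contains Oskar.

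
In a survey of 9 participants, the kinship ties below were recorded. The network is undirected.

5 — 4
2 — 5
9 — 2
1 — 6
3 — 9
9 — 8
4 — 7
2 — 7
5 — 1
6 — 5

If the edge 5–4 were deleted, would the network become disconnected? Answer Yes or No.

No

Even without that edge, 5 still reaches 4 via 5 – 2 – 7 – 4, so the network stays connected. Not a bridge.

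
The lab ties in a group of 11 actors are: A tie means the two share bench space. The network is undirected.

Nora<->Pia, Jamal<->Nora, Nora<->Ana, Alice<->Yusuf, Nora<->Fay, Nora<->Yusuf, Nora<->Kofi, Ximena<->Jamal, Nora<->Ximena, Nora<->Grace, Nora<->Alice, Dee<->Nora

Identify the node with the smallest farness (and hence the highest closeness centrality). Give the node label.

Nora

Farness (sum of distances to all others) for each node — Alice:18, Ana:19, Dee:19, Fay:19, Grace:19, Jamal:18, Kofi:19, Nora:10, Pia:19, Ximena:18, Yusuf:18.
The smallest farness is 10, for Nora, so Nora has the highest closeness.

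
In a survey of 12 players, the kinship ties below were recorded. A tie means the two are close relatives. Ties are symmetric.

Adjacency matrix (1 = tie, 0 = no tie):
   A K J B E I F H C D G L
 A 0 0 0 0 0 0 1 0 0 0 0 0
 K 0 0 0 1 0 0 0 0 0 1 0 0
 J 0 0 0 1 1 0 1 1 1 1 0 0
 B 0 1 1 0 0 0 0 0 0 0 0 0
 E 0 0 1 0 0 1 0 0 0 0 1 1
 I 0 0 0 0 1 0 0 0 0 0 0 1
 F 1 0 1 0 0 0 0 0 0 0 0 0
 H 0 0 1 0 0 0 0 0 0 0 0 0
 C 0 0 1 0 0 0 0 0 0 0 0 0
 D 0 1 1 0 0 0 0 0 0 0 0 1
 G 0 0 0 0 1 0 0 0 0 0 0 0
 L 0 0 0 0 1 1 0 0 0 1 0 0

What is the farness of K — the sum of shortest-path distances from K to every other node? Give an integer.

29

Distances from K: A:4, B:1, C:3, D:1, E:3, F:3, G:4, H:3, I:3, J:2, L:2.
Sum = 4 + 1 + 3 + 1 + 3 + 3 + 4 + 3 + 3 + 2 + 2 = 29.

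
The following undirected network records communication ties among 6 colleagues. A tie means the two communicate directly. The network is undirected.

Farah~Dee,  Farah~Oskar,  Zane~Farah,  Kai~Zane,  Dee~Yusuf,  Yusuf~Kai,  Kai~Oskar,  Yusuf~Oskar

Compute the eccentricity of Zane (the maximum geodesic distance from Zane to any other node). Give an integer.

Distances from Zane: Dee:2, Farah:1, Kai:1, Oskar:2, Yusuf:2.
The largest is 2 (to Dee, Oskar, and Yusuf), so the eccentricity of Zane is 2.

2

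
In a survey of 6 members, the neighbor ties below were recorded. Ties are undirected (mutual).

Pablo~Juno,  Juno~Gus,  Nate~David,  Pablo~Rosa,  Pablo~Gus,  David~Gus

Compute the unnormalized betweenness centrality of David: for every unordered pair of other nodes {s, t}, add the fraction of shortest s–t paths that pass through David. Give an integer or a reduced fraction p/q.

4

Pairs whose geodesics pass through David — Gus–Nate: 1; Juno–Nate: 1; Rosa–Nate: 1; Nate–Pablo: 1.
All other pairs contribute 0.
Summing the contributions gives betweenness(David) = 4.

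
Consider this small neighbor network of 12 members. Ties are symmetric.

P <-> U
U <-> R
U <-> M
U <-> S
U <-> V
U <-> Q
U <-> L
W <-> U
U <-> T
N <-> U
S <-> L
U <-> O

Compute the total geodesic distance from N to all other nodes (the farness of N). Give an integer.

21

Distances from N: L:2, M:2, O:2, P:2, Q:2, R:2, S:2, T:2, U:1, V:2, W:2.
Sum = 2 + 2 + 2 + 2 + 2 + 2 + 2 + 2 + 1 + 2 + 2 = 21.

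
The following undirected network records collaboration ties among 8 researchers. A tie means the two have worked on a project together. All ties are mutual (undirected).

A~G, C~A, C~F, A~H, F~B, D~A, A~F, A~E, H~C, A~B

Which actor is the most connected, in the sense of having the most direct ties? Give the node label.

Degrees — A:7, B:2, C:3, D:1, E:1, F:3, G:1, H:2.
The maximum is 7, attained only by A.

A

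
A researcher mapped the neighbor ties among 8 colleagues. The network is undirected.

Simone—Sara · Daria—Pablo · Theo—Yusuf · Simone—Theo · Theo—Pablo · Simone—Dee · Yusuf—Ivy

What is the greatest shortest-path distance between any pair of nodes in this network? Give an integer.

4

Eccentricity of each node (its greatest distance to any other): Daria:4, Dee:4, Ivy:4, Pablo:3, Sara:4, Simone:3, Theo:2, Yusuf:3.
The maximum eccentricity is 4, realized for instance by the pair Daria–Dee via Daria – Pablo – Theo – Simone – Dee. So the diameter is 4.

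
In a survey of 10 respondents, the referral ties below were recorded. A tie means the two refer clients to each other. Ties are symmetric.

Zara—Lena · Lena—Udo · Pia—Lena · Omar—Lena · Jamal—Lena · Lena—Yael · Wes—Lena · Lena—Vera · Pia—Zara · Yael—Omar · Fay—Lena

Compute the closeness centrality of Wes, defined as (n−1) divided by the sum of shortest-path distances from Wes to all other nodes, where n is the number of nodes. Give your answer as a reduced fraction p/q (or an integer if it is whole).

9/17

Distances from Wes: Fay:2, Jamal:2, Lena:1, Omar:2, Pia:2, Udo:2, Vera:2, Yael:2, Zara:2. Sum = 17.
n = 10, so closeness = 9/17.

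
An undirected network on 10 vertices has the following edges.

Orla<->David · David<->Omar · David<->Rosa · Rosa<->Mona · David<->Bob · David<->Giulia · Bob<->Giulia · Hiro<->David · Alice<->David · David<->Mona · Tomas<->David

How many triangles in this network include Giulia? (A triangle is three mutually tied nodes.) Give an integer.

1

Giulia's neighbors: Bob and David.
Neighbor pairs that are themselves tied: Giulia–Bob–David. Each forms one triangle with Giulia, for 1 in total.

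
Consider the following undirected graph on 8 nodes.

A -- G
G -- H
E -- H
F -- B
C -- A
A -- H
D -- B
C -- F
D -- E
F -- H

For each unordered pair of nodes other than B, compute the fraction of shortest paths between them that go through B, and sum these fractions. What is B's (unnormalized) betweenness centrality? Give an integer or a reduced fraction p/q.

Pairs whose geodesics pass through B — D–F: 1; D–C: 1.
All other pairs contribute 0.
Summing the contributions gives betweenness(B) = 2.

2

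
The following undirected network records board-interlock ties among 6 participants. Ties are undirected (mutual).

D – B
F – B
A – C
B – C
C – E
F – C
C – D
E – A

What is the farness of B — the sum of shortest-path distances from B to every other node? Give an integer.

Distances from B: A:2, C:1, D:1, E:2, F:1.
Sum = 2 + 1 + 1 + 2 + 1 = 7.

7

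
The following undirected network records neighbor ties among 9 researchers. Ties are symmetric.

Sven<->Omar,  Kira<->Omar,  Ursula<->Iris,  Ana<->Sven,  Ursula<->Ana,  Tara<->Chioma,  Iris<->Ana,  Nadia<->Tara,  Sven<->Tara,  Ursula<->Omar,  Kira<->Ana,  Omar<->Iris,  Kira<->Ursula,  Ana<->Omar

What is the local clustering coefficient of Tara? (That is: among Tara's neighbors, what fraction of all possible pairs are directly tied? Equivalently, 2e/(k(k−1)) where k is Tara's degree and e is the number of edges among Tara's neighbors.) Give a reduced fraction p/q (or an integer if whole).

0

Tara's neighbors: Chioma, Nadia, and Sven (k = 3).
Possible neighbor pairs: C(3,2) = 3. Edges among them: none → e = 0.
Clustering(Tara) = 0/3 = 0.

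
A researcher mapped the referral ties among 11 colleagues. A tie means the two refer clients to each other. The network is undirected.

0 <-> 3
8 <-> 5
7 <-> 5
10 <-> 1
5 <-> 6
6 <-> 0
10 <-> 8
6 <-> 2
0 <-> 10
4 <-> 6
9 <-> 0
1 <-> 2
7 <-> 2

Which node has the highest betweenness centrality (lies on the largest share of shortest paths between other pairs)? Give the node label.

Unnormalized betweenness of each node: 0:19, 1:11/6, 2:20/3, 3:0, 4:0, 5:20/3, 6:115/6, 7:7/6, 8:11/6, 9:0, 10:23/3.
6 has the largest value, 115/6, making it the main broker — the node through which the most shortest paths run.

6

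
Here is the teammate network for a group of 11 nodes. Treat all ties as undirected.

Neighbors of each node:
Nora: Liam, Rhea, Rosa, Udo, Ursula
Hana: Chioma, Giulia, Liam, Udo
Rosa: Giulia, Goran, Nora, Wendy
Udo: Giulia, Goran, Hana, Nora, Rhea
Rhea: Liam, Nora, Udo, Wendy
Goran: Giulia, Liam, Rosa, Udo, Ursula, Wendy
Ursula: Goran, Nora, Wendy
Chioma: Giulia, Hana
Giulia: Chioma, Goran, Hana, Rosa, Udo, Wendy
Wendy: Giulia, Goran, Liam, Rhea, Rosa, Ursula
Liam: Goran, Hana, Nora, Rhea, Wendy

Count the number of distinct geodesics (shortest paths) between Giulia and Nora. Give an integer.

The shortest distance is 2. The length-2 paths are: Giulia–Rosa–Nora; Giulia–Udo–Nora.
That gives 2 distinct shortest paths.

2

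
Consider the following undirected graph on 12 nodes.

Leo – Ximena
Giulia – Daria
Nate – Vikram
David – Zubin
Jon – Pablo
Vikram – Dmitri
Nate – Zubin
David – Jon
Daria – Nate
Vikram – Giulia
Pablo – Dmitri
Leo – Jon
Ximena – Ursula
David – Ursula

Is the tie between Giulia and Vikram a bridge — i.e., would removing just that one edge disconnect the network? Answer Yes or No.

Even without that edge, Giulia still reaches Vikram via Giulia – Daria – Nate – Vikram, so the network stays connected. Not a bridge.

No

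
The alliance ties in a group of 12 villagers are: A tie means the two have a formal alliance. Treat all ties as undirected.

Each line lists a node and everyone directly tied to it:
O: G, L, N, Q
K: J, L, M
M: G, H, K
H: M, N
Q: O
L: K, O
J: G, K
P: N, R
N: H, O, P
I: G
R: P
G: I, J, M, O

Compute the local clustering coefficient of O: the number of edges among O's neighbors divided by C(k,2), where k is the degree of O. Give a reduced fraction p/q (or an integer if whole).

O's neighbors: G, L, N, and Q (k = 4).
Possible neighbor pairs: C(4,2) = 6. Edges among them: none → e = 0.
Clustering(O) = 0/6 = 0.

0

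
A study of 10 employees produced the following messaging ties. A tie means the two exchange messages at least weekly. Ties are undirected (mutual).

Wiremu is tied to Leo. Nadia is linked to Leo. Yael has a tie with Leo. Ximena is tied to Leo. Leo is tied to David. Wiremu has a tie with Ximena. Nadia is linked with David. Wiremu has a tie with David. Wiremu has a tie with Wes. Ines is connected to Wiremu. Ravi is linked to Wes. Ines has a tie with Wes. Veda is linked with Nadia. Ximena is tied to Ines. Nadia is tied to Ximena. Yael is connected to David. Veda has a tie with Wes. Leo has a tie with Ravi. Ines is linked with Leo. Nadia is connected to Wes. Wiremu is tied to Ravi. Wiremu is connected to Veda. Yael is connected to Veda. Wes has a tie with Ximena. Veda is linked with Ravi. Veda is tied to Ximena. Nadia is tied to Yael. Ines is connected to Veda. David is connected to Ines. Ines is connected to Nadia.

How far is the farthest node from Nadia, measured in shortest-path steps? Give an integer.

2

Distances from Nadia: David:1, Ines:1, Leo:1, Ravi:2, Veda:1, Wes:1, Wiremu:2, Ximena:1, Yael:1.
The largest is 2 (to Wiremu and Ravi), so the eccentricity of Nadia is 2.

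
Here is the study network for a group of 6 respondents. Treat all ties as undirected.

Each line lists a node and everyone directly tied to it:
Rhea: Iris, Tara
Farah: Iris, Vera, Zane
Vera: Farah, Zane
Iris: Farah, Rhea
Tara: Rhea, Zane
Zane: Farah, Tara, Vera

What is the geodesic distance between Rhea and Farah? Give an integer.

2

One shortest route is Rhea – Iris – Farah, which uses 2 edges, and Rhea and Farah are not directly tied, so nothing shorter exists. So d(Rhea,Farah) = 2.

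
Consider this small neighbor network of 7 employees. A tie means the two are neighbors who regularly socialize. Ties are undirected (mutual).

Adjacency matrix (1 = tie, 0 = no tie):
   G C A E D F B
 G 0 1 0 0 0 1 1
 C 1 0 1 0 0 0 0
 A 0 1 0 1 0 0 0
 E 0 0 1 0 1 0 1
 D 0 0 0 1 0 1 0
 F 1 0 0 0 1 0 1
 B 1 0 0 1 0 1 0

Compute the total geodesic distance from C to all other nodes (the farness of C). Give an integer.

Distances from C: A:1, B:2, D:3, E:2, F:2, G:1.
Sum = 1 + 2 + 3 + 2 + 2 + 1 = 11.

11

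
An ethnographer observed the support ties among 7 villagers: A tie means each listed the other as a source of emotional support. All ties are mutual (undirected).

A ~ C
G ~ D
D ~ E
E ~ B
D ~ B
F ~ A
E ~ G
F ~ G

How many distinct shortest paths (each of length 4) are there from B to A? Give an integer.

The shortest distance is 4. The length-4 paths are: B–D–G–F–A; B–E–G–F–A.
That gives 2 distinct shortest paths.

2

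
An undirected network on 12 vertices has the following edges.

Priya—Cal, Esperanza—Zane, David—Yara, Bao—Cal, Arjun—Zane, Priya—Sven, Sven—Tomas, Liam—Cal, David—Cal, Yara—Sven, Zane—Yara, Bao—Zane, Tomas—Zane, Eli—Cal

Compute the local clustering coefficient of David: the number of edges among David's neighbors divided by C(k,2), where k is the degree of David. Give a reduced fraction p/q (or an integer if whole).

David's neighbors: Cal and Yara (k = 2).
Possible neighbor pairs: C(2,2) = 1. Edges among them: none → e = 0.
Clustering(David) = 0/1.

0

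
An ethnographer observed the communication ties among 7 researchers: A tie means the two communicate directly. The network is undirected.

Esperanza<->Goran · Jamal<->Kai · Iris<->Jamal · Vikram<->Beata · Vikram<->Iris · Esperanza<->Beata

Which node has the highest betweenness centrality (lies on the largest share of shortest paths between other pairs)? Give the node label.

Unnormalized betweenness of each node: Beata:8, Esperanza:5, Goran:0, Iris:8, Jamal:5, Kai:0, Vikram:9.
Vikram has the largest value, 9, making it the main broker — the node through which the most shortest paths run.

Vikram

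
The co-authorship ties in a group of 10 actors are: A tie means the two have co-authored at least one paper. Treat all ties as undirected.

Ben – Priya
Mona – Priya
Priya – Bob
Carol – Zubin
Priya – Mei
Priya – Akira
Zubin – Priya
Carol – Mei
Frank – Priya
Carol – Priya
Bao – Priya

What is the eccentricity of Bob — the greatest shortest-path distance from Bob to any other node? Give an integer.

2

Distances from Bob: Akira:2, Bao:2, Ben:2, Carol:2, Frank:2, Mei:2, Mona:2, Priya:1, Zubin:2.
The largest is 2 (to Akira, Mona, Carol, Mei, Frank, Zubin, Bao, and Ben), so the eccentricity of Bob is 2.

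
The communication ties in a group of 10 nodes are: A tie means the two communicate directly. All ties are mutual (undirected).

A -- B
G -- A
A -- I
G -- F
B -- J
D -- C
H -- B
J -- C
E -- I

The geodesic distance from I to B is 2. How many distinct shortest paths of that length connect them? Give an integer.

The shortest distance is 2, and the only length-2 path is I–A–B. So there is exactly 1 shortest path.

1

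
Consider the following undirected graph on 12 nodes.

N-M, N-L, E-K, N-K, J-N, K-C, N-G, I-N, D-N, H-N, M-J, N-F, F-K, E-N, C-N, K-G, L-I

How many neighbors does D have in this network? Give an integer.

D is directly tied to N. That is 1 neighbor, so the degree of D is 1.

1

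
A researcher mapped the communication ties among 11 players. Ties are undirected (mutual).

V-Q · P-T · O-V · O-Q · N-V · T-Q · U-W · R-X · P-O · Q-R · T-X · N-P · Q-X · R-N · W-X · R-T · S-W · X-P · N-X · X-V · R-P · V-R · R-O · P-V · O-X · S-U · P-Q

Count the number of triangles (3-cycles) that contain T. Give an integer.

T's neighbors: P, Q, R, and X.
Neighbor pairs that are themselves tied: T–P–Q; T–P–R; T–P–X; T–Q–R; T–Q–X; T–R–X. Each forms one triangle with T, for 6 in total.

6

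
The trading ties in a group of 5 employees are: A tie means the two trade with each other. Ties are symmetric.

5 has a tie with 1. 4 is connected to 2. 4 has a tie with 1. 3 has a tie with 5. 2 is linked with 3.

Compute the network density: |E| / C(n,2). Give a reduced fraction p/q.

There are 5 edges and 5 nodes, so the maximum possible is C(5,2) = 10.
Density = 5/10 = 1/2.

1/2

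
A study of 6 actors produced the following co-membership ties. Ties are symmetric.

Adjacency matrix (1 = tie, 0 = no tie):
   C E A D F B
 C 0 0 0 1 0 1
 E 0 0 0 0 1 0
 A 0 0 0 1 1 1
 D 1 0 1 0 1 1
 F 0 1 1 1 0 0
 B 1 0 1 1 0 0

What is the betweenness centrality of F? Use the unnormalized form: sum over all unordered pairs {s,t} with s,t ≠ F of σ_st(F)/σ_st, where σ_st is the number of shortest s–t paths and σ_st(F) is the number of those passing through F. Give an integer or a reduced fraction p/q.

4

Pairs whose geodesics pass through F — C–E: 1; E–A: 1; E–D: 1; E–B: 2/2.
All other pairs contribute 0.
Summing the contributions gives betweenness(F) = 4.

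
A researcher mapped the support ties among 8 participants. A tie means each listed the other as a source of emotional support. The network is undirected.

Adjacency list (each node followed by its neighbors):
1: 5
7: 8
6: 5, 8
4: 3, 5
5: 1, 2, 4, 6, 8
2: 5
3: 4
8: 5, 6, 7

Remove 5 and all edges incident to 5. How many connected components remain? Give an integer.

Without 5, the remaining ties split the others into: {6, 7, 8}; {1}; {3, 4}; {2}.
That's 4 separate components.

4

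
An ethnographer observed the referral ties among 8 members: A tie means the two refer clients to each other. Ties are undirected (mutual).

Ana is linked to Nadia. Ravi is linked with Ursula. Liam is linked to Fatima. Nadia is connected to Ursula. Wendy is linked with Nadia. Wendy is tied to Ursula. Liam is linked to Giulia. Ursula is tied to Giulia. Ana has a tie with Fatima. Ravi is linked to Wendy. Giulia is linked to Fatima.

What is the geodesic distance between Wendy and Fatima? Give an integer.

3

One shortest route is Wendy – Nadia – Ana – Fatima, which uses 3 edges, and at distance 2 from Wendy we only reach {Ana, Giulia}, which does not include Fatima. So d(Wendy,Fatima) = 3.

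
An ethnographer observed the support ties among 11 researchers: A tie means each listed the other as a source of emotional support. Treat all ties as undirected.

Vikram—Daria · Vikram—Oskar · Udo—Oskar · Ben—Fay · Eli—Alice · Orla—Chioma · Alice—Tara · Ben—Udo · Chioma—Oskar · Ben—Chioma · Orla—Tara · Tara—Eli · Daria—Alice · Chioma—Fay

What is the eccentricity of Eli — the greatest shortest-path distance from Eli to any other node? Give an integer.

Distances from Eli: Alice:1, Ben:4, Chioma:3, Daria:2, Fay:4, Orla:2, Oskar:4, Tara:1, Udo:5, Vikram:3.
The largest is 5 (to Udo), so the eccentricity of Eli is 5.

5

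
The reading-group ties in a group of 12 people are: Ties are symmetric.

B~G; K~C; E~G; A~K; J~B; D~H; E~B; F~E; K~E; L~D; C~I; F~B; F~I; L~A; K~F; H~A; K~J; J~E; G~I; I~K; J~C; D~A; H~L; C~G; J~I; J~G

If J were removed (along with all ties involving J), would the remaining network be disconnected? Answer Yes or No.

Even without J, every remaining node can still reach every other (the residual graph is connected), so J is not a cut vertex.

No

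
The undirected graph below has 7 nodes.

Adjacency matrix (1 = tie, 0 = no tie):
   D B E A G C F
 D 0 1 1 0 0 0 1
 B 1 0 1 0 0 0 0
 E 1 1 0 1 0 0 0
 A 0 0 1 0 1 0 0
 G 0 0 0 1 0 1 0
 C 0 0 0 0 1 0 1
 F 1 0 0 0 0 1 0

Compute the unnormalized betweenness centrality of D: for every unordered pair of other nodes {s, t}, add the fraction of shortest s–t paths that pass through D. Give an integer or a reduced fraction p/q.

4

Pairs whose geodesics pass through D — B–C: 1; B–F: 1; E–C: 1/2; E–F: 1; A–F: 1/2.
All other pairs contribute 0.
Summing the contributions gives betweenness(D) = 4.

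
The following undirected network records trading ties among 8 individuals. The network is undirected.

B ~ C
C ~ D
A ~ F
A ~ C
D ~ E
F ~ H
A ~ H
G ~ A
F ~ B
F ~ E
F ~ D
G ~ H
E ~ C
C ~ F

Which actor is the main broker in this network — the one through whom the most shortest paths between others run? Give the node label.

Unnormalized betweenness of each node: A:4, B:0, C:7/2, D:0, E:0, F:8, G:0, H:3/2.
F has the largest value, 8, making it the main broker — the node through which the most shortest paths run.

F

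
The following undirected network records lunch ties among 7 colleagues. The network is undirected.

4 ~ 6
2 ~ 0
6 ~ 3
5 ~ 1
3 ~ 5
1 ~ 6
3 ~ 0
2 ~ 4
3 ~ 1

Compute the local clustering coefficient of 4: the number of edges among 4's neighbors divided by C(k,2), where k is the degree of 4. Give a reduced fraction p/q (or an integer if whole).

4's neighbors: 2 and 6 (k = 2).
Possible neighbor pairs: C(2,2) = 1. Edges among them: none → e = 0.
Clustering(4) = 0/1.

0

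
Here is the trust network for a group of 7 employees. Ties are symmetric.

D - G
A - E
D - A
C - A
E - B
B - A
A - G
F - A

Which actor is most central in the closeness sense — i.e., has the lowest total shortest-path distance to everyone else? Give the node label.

Farness (sum of distances to all others) for each node — A:6, B:10, C:11, D:10, E:10, F:11, G:10.
The smallest farness is 6, for A, so A has the highest closeness.

A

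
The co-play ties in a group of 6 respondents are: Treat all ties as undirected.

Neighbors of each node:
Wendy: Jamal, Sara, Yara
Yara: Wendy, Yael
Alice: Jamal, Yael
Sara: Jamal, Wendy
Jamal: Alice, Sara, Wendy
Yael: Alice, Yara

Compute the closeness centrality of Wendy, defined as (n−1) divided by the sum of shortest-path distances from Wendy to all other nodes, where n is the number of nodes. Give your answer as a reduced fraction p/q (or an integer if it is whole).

Distances from Wendy: Alice:2, Jamal:1, Sara:1, Yael:2, Yara:1. Sum = 7.
n = 6, so closeness = 5/7.

5/7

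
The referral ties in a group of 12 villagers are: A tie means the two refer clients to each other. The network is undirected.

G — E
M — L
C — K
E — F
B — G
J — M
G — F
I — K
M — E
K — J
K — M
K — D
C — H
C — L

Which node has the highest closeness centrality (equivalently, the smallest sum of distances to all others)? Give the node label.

Farness (sum of distances to all others) for each node — B:41, C:27, D:31, E:24, F:32, G:31, H:37, I:31, J:25, K:21, L:26, M:20.
The smallest farness is 20, for M, so M has the highest closeness.

M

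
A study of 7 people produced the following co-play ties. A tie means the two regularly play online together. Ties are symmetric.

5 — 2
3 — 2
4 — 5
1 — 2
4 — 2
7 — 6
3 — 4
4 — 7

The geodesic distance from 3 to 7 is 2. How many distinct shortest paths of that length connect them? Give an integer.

1

The shortest distance is 2, and the only length-2 path is 3–4–7. So there is exactly 1 shortest path.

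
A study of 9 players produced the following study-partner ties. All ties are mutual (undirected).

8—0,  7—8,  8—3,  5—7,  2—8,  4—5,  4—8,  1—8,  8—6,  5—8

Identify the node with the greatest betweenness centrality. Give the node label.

8

Unnormalized betweenness of each node: 0:0, 1:0, 2:0, 3:0, 4:0, 5:1/2, 6:0, 7:0, 8:51/2.
8 has the largest value, 51/2, making it the main broker — the node through which the most shortest paths run.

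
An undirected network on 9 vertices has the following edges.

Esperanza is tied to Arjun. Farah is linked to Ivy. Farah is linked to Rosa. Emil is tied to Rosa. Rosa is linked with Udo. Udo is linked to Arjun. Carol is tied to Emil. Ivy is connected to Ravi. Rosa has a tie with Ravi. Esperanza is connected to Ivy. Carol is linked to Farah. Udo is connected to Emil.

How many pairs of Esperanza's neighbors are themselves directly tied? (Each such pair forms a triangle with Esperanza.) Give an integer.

0

Esperanza's neighbors are Arjun and Ivy, but none of them are tied to each other, so no triangle contains Esperanza.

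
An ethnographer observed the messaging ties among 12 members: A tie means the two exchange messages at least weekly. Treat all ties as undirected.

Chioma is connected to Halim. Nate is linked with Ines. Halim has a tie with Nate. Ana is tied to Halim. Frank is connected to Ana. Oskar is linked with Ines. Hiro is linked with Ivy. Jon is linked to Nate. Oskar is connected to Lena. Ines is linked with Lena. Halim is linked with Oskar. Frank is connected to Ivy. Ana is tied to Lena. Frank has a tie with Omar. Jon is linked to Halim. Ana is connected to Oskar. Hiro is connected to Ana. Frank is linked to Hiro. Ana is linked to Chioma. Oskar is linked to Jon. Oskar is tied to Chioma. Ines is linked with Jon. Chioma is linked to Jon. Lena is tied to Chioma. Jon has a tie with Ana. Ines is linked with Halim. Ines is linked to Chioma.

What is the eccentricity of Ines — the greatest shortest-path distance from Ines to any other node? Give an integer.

Distances from Ines: Ana:2, Chioma:1, Frank:3, Halim:1, Hiro:3, Ivy:4, Jon:1, Lena:1, Nate:1, Omar:4, Oskar:1.
The largest is 4 (to Ivy and Omar), so the eccentricity of Ines is 4.

4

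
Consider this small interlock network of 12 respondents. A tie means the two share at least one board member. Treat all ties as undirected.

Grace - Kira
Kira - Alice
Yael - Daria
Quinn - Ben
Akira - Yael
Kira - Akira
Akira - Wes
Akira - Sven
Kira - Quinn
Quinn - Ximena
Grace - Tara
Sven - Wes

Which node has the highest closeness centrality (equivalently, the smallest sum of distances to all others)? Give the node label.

Kira

Farness (sum of distances to all others) for each node — Akira:21, Alice:29, Ben:35, Daria:39, Grace:27, Kira:19, Quinn:25, Sven:30, Tara:37, Wes:30, Ximena:35, Yael:29.
The smallest farness is 19, for Kira, so Kira has the highest closeness.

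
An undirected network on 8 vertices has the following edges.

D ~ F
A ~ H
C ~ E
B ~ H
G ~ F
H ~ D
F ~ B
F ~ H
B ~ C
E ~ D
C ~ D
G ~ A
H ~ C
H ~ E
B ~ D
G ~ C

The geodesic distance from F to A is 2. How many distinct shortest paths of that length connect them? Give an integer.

The shortest distance is 2. The length-2 paths are: F–G–A; F–H–A.
That gives 2 distinct shortest paths.

2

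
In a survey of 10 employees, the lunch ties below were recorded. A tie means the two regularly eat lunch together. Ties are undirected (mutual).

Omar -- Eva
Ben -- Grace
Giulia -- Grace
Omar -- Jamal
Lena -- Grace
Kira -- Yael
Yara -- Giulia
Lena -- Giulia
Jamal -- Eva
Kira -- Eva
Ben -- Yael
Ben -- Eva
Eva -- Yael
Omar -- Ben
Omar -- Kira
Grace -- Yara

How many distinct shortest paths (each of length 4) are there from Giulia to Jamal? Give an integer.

2

The shortest distance is 4. The length-4 paths are: Giulia–Grace–Ben–Omar–Jamal; Giulia–Grace–Ben–Eva–Jamal.
That gives 2 distinct shortest paths.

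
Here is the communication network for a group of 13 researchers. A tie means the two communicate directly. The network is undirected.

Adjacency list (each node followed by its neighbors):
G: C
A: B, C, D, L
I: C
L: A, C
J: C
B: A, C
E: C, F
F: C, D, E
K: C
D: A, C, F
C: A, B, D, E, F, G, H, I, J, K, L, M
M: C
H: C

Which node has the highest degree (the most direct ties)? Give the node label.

C

Degrees — A:4, B:2, C:12, D:3, E:2, F:3, G:1, H:1, I:1, J:1, K:1, L:2, M:1.
The maximum is 12, attained only by C.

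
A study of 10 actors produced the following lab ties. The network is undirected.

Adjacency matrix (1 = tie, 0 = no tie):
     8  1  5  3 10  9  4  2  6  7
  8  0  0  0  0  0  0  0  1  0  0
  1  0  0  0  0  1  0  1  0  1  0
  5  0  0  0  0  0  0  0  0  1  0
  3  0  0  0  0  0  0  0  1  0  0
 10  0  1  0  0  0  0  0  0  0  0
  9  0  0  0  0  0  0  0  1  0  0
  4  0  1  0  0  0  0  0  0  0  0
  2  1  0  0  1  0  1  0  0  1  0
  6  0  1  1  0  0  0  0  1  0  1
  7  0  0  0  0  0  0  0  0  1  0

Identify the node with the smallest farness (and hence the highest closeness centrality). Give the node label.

Farness (sum of distances to all others) for each node — 1:18, 2:16, 3:24, 4:26, 5:22, 6:14, 7:22, 8:24, 9:24, 10:26.
The smallest farness is 14, for 6, so 6 has the highest closeness.

6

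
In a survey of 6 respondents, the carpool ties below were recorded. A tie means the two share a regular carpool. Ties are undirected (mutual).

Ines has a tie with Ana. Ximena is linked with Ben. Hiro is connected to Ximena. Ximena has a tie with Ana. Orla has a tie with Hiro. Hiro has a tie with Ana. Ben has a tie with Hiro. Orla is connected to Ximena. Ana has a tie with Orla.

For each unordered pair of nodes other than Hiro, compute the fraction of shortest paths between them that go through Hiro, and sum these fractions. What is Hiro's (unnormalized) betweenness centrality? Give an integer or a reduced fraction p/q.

Pairs whose geodesics pass through Hiro — Orla–Ben: 1/2; Ines–Ben: 1/2; Ben–Ana: 1/2.
All other pairs contribute 0.
Summing the contributions gives betweenness(Hiro) = 3/2.

3/2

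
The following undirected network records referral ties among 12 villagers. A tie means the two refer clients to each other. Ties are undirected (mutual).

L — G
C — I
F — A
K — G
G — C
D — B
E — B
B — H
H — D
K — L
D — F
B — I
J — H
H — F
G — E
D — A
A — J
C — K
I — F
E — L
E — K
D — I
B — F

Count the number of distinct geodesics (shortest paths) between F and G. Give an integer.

The shortest distance is 3. The length-3 paths are: F–B–E–G; F–I–C–G.
That gives 2 distinct shortest paths.

2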